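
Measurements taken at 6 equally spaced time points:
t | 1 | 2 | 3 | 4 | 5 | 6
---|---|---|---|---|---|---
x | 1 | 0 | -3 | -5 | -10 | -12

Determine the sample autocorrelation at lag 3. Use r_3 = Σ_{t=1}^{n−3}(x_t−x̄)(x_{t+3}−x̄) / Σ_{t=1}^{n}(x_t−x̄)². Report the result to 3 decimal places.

Mean x̄ = (1 + 0 − 3 − 5 − 10 − 12)/6 = -4.8333
Deviations from mean: 5.8333, 4.8333, 1.8333, -0.1667, -5.1667, -7.1667
Σ(x_t−x̄)(x_{t+3}−x̄) = (-0.9722) + (-24.9722) + (-13.1389) = -39.0833
Denominator Σ(x_t−x̄)² = 138.8333
r_3 = -39.0833 / 138.8333 = -0.282

-0.282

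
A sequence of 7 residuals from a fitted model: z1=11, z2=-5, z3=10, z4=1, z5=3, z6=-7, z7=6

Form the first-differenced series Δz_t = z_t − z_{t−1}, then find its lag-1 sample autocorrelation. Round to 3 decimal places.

-0.656

First differences Δz: -16, 15, -9, 2, -10, 13
Mean of differences = -0.8333
Numerator Σ(Δz_t−Δz̄)(Δz_{t+1}−Δz̄) = -545.3611
Denominator Σ(Δz_t−Δz̄)² = 830.8333
r_1(Δz) = -545.3611 / 830.8333 = -0.656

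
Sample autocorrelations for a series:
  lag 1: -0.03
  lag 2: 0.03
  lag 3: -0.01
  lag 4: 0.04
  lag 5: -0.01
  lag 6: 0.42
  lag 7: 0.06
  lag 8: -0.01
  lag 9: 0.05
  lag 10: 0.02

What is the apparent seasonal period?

The largest autocorrelation is r_6 = 0.42; the remaining lags stay at or below 0.06.
The dominant spike at lag 6 indicates a seasonal period of 6.

6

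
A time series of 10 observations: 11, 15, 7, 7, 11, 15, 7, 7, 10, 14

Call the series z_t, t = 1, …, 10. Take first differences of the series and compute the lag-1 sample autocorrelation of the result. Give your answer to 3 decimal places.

-0.172

First differences Δz: 4, -8, 0, 4, 4, -8, 0, 3, 4
Mean of differences = 0.3333
Numerator Σ(Δz_t−Δz̄)(Δz_{t+1}−Δz̄) = -34.4444
Denominator Σ(Δz_t−Δz̄)² = 200.0000
r_1(Δz) = -34.4444 / 200.0000 = -0.172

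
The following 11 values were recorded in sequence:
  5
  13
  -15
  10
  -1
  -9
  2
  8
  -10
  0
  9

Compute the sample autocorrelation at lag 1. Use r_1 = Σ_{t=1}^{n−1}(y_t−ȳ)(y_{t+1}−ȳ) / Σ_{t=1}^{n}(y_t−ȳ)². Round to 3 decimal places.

-0.433

Mean ȳ = (5 + 13 − 15 + 10 − 1 − 9 + 2 + 8 − 10 + 0 + 9)/11 = 1.0909
Numerator Σ_{t=1}^{10}(y_t−ȳ)(y_{t+1}−ȳ) = -362.0083
Denominator Σ(y_t−ȳ)² = 836.9091
r_1 = -362.0083 / 836.9091 = -0.433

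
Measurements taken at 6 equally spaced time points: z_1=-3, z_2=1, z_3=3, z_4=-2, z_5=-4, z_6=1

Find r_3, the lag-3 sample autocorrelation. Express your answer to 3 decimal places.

0.098

Mean z̄ = (-3 + 1 + 3 − 2 − 4 + 1)/6 = -0.6667
Deviations from mean: -2.3333, 1.6667, 3.6667, -1.3333, -3.3333, 1.6667
Σ(z_t−z̄)(z_{t+3}−z̄) = (3.1111) + (-5.5556) + (6.1111) = 3.6667
Denominator Σ(z_t−z̄)² = 37.3333
r_3 = 3.6667 / 37.3333 = 0.098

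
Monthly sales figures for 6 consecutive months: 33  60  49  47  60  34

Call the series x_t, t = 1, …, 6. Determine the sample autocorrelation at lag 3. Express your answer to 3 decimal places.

0.202

Mean x̄ = (33 + 60 + 49 + 47 + 60 + 34)/6 = 47.1667
Numerator Σ_{t=1}^{3}(x_t−x̄)(x_{t+3}−x̄) = 142.9167
Denominator Σ(x_t−x̄)² = 706.8333
r_3 = 142.9167 / 706.8333 = 0.202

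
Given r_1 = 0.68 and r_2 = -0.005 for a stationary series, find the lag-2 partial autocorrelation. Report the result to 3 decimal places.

-0.869

φ_{22} = (r_2 − r_1²) / (1 − r_1²)
r_1² = (0.68)² = 0.4624
Numerator = -0.005 − 0.4624 = -0.4674; denominator = 1 − 0.4624 = 0.5376
φ_{22} = -0.4674 / 0.5376 = -0.869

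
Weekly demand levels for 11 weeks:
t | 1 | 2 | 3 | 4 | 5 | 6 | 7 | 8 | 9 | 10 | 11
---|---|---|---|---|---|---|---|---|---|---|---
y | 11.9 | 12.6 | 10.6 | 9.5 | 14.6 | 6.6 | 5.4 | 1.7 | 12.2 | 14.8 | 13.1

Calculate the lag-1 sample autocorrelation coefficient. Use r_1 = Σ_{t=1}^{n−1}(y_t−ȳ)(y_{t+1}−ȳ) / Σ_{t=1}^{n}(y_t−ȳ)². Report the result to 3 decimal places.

Mean ȳ = (11.9 + 12.6 + 10.6 + 9.5 + 14.6 + 6.6 + 5.4 + 1.7 + 12.2 + 14.8 + 13.1)/11 = 10.2727
Numerator Σ_{t=1}^{10}(y_t−ȳ)(y_{t+1}−ȳ) = 49.7311
Denominator Σ(y_t−ȳ)² = 170.4218
r_1 = 49.7311 / 170.4218 = 0.292

0.292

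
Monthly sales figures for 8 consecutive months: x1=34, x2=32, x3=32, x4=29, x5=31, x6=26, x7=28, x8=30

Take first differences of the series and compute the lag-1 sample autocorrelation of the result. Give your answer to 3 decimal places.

-0.516

First differences Δx: -2, 0, -3, 2, -5, 2, 2
Mean of differences = -0.5714
Numerator Σ(Δx_t−Δx̄)(Δx_{t+1}−Δx̄) = -24.6122
Denominator Σ(Δx_t−Δx̄)² = 47.7143
r_1(Δx) = -24.6122 / 47.7143 = -0.516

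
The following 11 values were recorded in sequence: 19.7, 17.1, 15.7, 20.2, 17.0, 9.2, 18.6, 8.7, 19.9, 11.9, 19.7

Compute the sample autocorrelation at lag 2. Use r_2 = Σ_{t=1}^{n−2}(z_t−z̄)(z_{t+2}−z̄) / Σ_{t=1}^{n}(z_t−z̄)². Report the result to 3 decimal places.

Mean z̄ = (19.7 + 17.1 + 15.7 + 20.2 + 17.0 + 9.2 + 18.6 + 8.7 + 19.9 + 11.9 + 19.7)/11 = 16.1545
Numerator Σ_{t=1}^{9}(z_t−z̄)(z_{t+2}−z̄) = 81.7595
Denominator Σ(z_t−z̄)² = 185.3673
r_2 = 81.7595 / 185.3673 = 0.441

0.441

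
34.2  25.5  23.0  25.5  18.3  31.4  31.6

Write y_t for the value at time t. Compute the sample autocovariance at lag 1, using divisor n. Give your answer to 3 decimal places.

Mean ȳ = (34.2 + 25.5 + 23.0 + 25.5 + 18.3 + 31.4 + 31.6)/7 = 27.0714
Deviations: 7.1286, -1.5714, -4.0714, -1.5714, -8.7714, 4.3286, 4.5286
Σ_{t=1}^{6}(y_t−ȳ)(y_{t+1}−ȳ) = -2.9880
γ_1 = -2.9880 / 7 = -0.427

-0.427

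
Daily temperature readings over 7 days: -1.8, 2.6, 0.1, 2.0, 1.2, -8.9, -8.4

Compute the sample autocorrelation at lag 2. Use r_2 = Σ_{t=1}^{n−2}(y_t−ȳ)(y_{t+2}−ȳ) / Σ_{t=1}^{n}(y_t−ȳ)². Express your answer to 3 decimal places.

Mean ȳ = (-1.8 + 2.6 + 0.1 + 2.0 + 1.2 − 8.9 − 8.4)/7 = -1.8857
Numerator Σ_{t=1}^{5}(y_t−ȳ)(y_{t+2}−ȳ) = -23.6290
Denominator Σ(y_t−ȳ)² = 140.3286
r_2 = -23.6290 / 140.3286 = -0.168

-0.168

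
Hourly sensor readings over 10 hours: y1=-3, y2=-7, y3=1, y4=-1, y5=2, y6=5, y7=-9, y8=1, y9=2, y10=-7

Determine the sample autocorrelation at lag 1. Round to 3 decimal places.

Mean ȳ = (-3 − 7 + 1 − 1 + 2 + 5 − 9 + 1 + 2 − 7)/10 = -1.6000
Numerator Σ_{t=1}^{9}(y_t−ȳ)(y_{t+1}−ȳ) = -57.1600
Denominator Σ(y_t−ȳ)² = 198.4000
r_1 = -57.1600 / 198.4000 = -0.288

-0.288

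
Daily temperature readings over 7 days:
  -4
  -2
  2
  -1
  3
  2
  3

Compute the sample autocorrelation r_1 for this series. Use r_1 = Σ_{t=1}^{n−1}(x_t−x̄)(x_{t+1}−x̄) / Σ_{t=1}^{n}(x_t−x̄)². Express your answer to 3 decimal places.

0.199

Mean x̄ = (-4 − 2 + 2 − 1 + 3 + 2 + 3)/7 = 0.4286
Deviations from mean: -4.4286, -2.4286, 1.5714, -1.4286, 2.5714, 1.5714, 2.5714
Σ(x_t−x̄)(x_{t+1}−x̄) = (10.7551) + (-3.8163) + (-2.2449) + (-3.6735) + (4.0408) + (4.0408) = 9.1020
Denominator Σ(x_t−x̄)² = 45.7143
r_1 = 9.1020 / 45.7143 = 0.199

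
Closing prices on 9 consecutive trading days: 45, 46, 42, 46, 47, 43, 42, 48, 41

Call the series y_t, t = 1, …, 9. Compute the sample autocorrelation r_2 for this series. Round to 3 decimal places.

Mean ȳ = (45 + 46 + 42 + 46 + 47 + 43 + 42 + 48 + 41)/9 = 44.4444
Numerator Σ_{t=1}^{7}(y_t−ȳ)(y_{t+2}−ȳ) = -10.3951
Denominator Σ(y_t−ȳ)² = 50.2222
r_2 = -10.3951 / 50.2222 = -0.207

-0.207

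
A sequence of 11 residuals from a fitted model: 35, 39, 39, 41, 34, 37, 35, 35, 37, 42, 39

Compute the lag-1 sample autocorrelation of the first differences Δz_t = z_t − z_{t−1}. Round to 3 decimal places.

-0.400

First differences Δz: 4, 0, 2, -7, 3, -2, 0, 2, 5, -3
Mean of differences = 0.4000
Numerator Σ(Δz_t−Δz̄)(Δz_{t+1}−Δz̄) = -47.3600
Denominator Σ(Δz_t−Δz̄)² = 118.4000
r_1(Δz) = -47.3600 / 118.4000 = -0.400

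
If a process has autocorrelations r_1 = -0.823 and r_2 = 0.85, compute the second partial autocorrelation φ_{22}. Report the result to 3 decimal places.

φ_{22} = (r_2 − r_1²) / (1 − r_1²)
r_1² = (-0.823)² = 0.677329
Numerator = 0.85 − 0.6773 = 0.1727; denominator = 1 − 0.6773 = 0.3227
φ_{22} = 0.1727 / 0.3227 = 0.535

0.535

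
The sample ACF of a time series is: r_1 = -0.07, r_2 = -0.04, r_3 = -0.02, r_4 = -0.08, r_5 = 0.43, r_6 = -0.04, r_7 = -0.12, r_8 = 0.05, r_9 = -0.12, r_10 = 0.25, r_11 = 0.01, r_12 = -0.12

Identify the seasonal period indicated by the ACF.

5

The largest autocorrelation is r_5 = 0.43, with a weaker echo at lag 10 (0.25); the remaining lags stay at or below 0.05.
The dominant spike at lag 5 indicates a seasonal period of 5.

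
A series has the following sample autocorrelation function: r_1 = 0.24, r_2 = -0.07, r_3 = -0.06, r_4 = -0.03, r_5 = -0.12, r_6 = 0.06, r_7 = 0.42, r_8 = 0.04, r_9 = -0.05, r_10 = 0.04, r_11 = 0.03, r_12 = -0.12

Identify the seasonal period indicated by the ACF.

The largest autocorrelation is r_7 = 0.42; the remaining lags stay at or below 0.24.
The dominant spike at lag 7 indicates a seasonal period of 7.

7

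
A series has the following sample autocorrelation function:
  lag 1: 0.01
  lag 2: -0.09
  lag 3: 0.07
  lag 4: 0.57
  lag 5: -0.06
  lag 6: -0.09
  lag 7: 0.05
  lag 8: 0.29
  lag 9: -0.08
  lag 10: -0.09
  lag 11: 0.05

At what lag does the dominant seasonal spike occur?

The largest autocorrelation is r_4 = 0.57, with a weaker echo at lag 8 (0.29); the remaining lags stay at or below 0.07.
The dominant spike at lag 4 indicates a seasonal period of 4.

4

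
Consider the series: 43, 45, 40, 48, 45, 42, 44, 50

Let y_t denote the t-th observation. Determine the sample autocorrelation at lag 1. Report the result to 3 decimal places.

-0.270

Mean ȳ = (43 + 45 + 40 + 48 + 45 + 42 + 44 + 50)/8 = 44.6250
Deviations from mean: -1.6250, 0.3750, -4.6250, 3.3750, 0.3750, -2.6250, -0.6250, 5.3750
Σ(y_t−ȳ)(y_{t+1}−ȳ) = (-0.6094) + (-1.7344) + (-15.6094) + (1.2656) + (-0.9844) + (1.6406) + (-3.3594) = -19.3906
Denominator Σ(y_t−ȳ)² = 71.8750
r_1 = -19.3906 / 71.8750 = -0.270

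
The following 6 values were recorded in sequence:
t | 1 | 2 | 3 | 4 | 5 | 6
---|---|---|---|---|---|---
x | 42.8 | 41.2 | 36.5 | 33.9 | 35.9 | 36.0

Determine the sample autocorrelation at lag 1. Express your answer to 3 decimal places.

0.467

Mean x̄ = (42.8 + 41.2 + 36.5 + 33.9 + 35.9 + 36.0)/6 = 37.7167
Deviations from mean: 5.0833, 3.4833, -1.2167, -3.8167, -1.8167, -1.7167
Σ(x_t−x̄)(x_{t+1}−x̄) = (17.7069) + (-4.2381) + (4.6436) + (6.9336) + (3.1186) = 28.1647
Denominator Σ(x_t−x̄)² = 60.2683
r_1 = 28.1647 / 60.2683 = 0.467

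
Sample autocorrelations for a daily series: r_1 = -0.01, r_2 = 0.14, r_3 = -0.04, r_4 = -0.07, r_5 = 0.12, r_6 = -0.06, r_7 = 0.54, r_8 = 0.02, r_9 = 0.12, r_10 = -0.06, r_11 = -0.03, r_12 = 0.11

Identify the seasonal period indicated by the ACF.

The largest autocorrelation is r_7 = 0.54; the remaining lags stay at or below 0.14.
The dominant spike at lag 7 indicates a seasonal period of 7.

7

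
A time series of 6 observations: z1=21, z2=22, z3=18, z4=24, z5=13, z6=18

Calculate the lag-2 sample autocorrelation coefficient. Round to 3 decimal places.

Mean z̄ = (21 + 22 + 18 + 24 + 13 + 18)/6 = 19.3333
Deviations from mean: 1.6667, 2.6667, -1.3333, 4.6667, -6.3333, -1.3333
Numerator Σ_{t=1}^{4}(z_t−z̄)(z_{t+2}−z̄) = 12.4444
Denominator Σ(z_t−z̄)² = 75.3333
r_2 = 12.4444 / 75.3333 = 0.165

0.165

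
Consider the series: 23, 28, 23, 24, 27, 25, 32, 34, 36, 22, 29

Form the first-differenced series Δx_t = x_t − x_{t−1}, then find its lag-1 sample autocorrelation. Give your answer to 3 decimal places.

-0.419

First differences Δx: 5, -5, 1, 3, -2, 7, 2, 2, -14, 7
Mean of differences = 0.6000
Numerator Σ(Δx_t−Δx̄)(Δx_{t+1}−Δx̄) = -151.7600
Denominator Σ(Δx_t−Δx̄)² = 362.4000
r_1(Δx) = -151.7600 / 362.4000 = -0.419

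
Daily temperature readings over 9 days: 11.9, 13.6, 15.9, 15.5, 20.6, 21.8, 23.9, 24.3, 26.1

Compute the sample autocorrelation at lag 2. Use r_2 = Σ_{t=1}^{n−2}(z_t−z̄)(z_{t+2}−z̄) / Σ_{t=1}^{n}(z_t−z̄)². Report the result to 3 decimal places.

0.387

Mean z̄ = (11.9 + 13.6 + 15.9 + 15.5 + 20.6 + 21.8 + 23.9 + 24.3 + 26.1)/9 = 19.2889
Σ(z_t−z̄)(z_{t+2}−z̄) = (25.0401) + (21.5546) + (-4.4432) + (-9.5143) + (6.0457) + (12.5835) + (31.4068) = 82.6731
Denominator Σ(z_t−z̄)² = 213.5889
r_2 = 82.6731 / 213.5889 = 0.387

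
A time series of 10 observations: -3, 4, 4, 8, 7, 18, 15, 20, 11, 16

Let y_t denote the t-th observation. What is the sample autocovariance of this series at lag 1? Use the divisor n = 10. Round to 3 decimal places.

21.400

Mean ȳ = (-3 + 4 + 4 + 8 + 7 + 18 + 15 + 20 + 11 + 16)/10 = 10.0000
Σ_{t=1}^{9}(y_t−ȳ)(y_{t+1}−ȳ) = 214.0000
γ_1 = 214.0000 / 10 = 21.400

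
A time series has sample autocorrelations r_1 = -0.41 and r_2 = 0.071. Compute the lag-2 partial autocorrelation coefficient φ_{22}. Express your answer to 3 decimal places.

φ_{22} = (r_2 − r_1²) / (1 − r_1²)
r_1² = (-0.41)² = 0.1681
Numerator = 0.071 − 0.1681 = -0.0971; denominator = 1 − 0.1681 = 0.8319
φ_{22} = -0.0971 / 0.8319 = -0.117

-0.117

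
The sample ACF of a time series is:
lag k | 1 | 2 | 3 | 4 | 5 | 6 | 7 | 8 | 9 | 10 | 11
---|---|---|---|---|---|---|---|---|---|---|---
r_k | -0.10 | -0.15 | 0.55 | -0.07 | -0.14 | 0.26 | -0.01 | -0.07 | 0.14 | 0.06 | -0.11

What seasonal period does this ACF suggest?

The largest autocorrelation is r_3 = 0.55, with a weaker echo at lag 6 (0.26); the remaining lags stay at or below 0.14.
The dominant spike at lag 3 indicates a seasonal period of 3.

3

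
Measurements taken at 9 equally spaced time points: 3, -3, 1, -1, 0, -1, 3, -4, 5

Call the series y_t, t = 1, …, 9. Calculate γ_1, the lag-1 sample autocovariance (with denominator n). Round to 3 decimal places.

Mean ȳ = (3 − 3 + 1 − 1 + 0 − 1 + 3 − 4 + 5)/9 = 0.3333
Σ_{t=1}^{8}(y_t−ȳ)(y_{t+1}−ȳ) = -46.4444
γ_1 = -46.4444 / 9 = -5.160

-5.160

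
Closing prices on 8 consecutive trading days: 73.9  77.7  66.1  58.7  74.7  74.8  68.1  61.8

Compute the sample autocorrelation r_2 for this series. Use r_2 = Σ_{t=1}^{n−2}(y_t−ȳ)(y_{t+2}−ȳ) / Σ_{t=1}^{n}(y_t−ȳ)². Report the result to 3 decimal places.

-0.684

Mean ȳ = (73.9 + 77.7 + 66.1 + 58.7 + 74.7 + 74.8 + 68.1 + 61.8)/8 = 69.4750
Deviations from mean: 4.4250, 8.2250, -3.3750, -10.7750, 5.2250, 5.3250, -1.3750, -7.6750
Numerator Σ_{t=1}^{6}(y_t−ȳ)(y_{t+2}−ȳ) = -226.6238
Denominator Σ(y_t−ȳ)² = 331.1750
r_2 = -226.6238 / 331.1750 = -0.684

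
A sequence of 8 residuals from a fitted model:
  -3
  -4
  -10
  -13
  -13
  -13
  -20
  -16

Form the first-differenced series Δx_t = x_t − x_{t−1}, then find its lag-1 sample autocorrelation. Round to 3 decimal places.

-0.428

First differences Δx: -1, -6, -3, 0, 0, -7, 4
Mean of differences = -1.8571
Numerator Σ(Δx_t−Δx̄)(Δx_{t+1}−Δx̄) = -37.1633
Denominator Σ(Δx_t−Δx̄)² = 86.8571
r_1(Δx) = -37.1633 / 86.8571 = -0.428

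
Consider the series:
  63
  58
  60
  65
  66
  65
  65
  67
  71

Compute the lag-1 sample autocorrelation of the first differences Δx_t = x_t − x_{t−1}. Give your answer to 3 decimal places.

First differences Δx: -5, 2, 5, 1, -1, 0, 2, 4
Mean of differences = 1.0000
Numerator Σ(Δx_t−Δx̄)(Δx_{t+1}−Δx̄) = 2.0000
Denominator Σ(Δx_t−Δx̄)² = 68.0000
r_1(Δx) = 2.0000 / 68.0000 = 0.029

0.029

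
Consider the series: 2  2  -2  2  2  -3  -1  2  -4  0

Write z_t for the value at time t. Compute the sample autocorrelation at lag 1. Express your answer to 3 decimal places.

-0.260

Mean z̄ = (2 + 2 − 2 + 2 + 2 − 3 − 1 + 2 − 4 + 0)/10 = 0.0000
Numerator Σ_{t=1}^{9}(z_t−z̄)(z_{t+1}−z̄) = -13.0000
Denominator Σ(z_t−z̄)² = 50.0000
r_1 = -13.0000 / 50.0000 = -0.260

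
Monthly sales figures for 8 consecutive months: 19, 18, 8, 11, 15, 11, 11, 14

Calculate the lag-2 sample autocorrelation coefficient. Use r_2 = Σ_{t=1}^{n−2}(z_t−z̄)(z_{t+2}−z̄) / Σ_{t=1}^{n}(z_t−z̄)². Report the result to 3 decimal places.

Mean z̄ = (19 + 18 + 8 + 11 + 15 + 11 + 11 + 14)/8 = 13.3750
Numerator Σ_{t=1}^{6}(z_t−z̄)(z_{t+2}−z̄) = -49.6563
Denominator Σ(z_t−z̄)² = 101.8750
r_2 = -49.6563 / 101.8750 = -0.487

-0.487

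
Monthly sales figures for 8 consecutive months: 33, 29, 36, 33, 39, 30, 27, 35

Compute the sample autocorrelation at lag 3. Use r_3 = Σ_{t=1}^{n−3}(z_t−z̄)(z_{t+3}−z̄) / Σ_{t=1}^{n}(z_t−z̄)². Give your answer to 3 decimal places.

Mean z̄ = (33 + 29 + 36 + 33 + 39 + 30 + 27 + 35)/8 = 32.7500
Deviations from mean: 0.2500, -3.7500, 3.2500, 0.2500, 6.2500, -2.7500, -5.7500, 2.2500
Σ(z_t−z̄)(z_{t+3}−z̄) = (0.0625) + (-23.4375) + (-8.9375) + (-1.4375) + (14.0625) = -19.6875
Denominator Σ(z_t−z̄)² = 109.5000
r_3 = -19.6875 / 109.5000 = -0.180

-0.180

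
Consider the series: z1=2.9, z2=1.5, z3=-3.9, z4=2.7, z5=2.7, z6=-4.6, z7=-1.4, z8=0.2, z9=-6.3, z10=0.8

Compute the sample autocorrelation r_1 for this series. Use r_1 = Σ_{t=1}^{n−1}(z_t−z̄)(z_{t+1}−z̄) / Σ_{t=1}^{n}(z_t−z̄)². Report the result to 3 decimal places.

Mean z̄ = (2.9 + 1.5 − 3.9 + 2.7 + 2.7 − 4.6 − 1.4 + 0.2 − 6.3 + 0.8)/10 = -0.5400
Numerator Σ_{t=1}^{9}(z_t−z̄)(z_{t+1}−z̄) = -22.5056
Denominator Σ(z_t−z̄)² = 101.0240
r_1 = -22.5056 / 101.0240 = -0.223

-0.223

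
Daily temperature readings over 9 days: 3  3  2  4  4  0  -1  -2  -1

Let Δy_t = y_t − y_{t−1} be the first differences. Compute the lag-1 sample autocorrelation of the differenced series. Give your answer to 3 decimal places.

First differences Δy: 0, -1, 2, 0, -4, -1, -1, 1
Mean of differences = -0.5000
Numerator Σ(Δy_t−Δȳ)(Δy_{t+1}−Δȳ) = -0.7500
Denominator Σ(Δy_t−Δȳ)² = 22.0000
r_1(Δy) = -0.7500 / 22.0000 = -0.034

-0.034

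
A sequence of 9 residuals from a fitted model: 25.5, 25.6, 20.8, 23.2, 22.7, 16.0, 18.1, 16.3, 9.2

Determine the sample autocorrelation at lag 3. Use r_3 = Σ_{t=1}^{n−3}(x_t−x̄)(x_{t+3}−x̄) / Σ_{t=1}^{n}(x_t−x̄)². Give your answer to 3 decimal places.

0.249

Mean x̄ = (25.5 + 25.6 + 20.8 + 23.2 + 22.7 + 16.0 + 18.1 + 16.3 + 9.2)/9 = 19.7111
Numerator Σ_{t=1}^{6}(x_t−x̄)(x_{t+3}−x̄) = 56.9485
Denominator Σ(x_t−x̄)² = 228.9689
r_3 = 56.9485 / 228.9689 = 0.249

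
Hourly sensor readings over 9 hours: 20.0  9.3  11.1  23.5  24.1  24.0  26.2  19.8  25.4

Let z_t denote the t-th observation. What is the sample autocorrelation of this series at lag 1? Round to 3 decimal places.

0.386

Mean z̄ = (20.0 + 9.3 + 11.1 + 23.5 + 24.1 + 24.0 + 26.2 + 19.8 + 25.4)/9 = 20.3778
Numerator Σ_{t=1}^{8}(z_t−z̄)(z_{t+1}−z̄) = 117.9228
Denominator Σ(z_t−z̄)² = 305.1156
r_1 = 117.9228 / 305.1156 = 0.386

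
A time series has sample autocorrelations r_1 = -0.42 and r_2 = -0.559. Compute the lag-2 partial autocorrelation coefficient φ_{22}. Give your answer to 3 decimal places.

-0.893

φ_{22} = (r_2 − r_1²) / (1 − r_1²)
r_1² = (-0.42)² = 0.1764
Numerator = -0.559 − 0.1764 = -0.7354; denominator = 1 − 0.1764 = 0.8236
φ_{22} = -0.7354 / 0.8236 = -0.893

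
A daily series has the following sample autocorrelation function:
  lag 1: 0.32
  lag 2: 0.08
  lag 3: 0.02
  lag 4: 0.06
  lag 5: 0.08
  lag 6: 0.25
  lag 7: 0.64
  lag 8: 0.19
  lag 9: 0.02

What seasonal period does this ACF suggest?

7

The largest autocorrelation is r_7 = 0.64; the remaining lags stay at or below 0.32. The elevated value at lag 1 (0.32), dropping to 0.08 at lag 2, reflects decaying short-term dependence rather than seasonality.
The dominant spike at lag 7 indicates a seasonal period of 7.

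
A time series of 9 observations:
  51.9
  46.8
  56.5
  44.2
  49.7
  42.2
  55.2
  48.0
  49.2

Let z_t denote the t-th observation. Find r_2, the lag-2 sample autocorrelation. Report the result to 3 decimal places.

0.458

Mean z̄ = (51.9 + 46.8 + 56.5 + 44.2 + 49.7 + 42.2 + 55.2 + 48.0 + 49.2)/9 = 49.3000
Numerator Σ_{t=1}^{7}(z_t−z̄)(z_{t+2}−z̄) = 81.5600
Denominator Σ(z_t−z̄)² = 177.9400
r_2 = 81.5600 / 177.9400 = 0.458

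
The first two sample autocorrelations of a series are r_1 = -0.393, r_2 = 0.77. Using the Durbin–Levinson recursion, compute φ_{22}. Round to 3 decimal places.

0.728

φ_{22} = (r_2 − r_1²) / (1 − r_1²)
r_1² = (-0.393)² = 0.154449
Numerator = 0.77 − 0.1544 = 0.6156; denominator = 1 − 0.1544 = 0.8456
φ_{22} = 0.6156 / 0.8456 = 0.728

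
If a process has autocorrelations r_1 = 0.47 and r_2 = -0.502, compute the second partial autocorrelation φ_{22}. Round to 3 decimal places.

-0.928

φ_{22} = (r_2 − r_1²) / (1 − r_1²)
r_1² = (0.47)² = 0.2209
Numerator = -0.502 − 0.2209 = -0.7229; denominator = 1 − 0.2209 = 0.7791
φ_{22} = -0.7229 / 0.7791 = -0.928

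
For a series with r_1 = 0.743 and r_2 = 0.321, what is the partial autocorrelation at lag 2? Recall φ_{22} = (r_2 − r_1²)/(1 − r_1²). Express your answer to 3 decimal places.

φ_{22} = (r_2 − r_1²) / (1 − r_1²)
r_1² = (0.743)² = 0.552049
Numerator = 0.321 − 0.5520 = -0.2310; denominator = 1 − 0.5520 = 0.4480
φ_{22} = -0.2310 / 0.4480 = -0.516

-0.516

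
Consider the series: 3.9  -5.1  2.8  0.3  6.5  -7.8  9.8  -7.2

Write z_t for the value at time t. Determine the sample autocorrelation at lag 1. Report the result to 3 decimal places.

Mean z̄ = (3.9 − 5.1 + 2.8 + 0.3 + 6.5 − 7.8 + 9.8 − 7.2)/8 = 0.4000
Deviations from mean: 3.5000, -5.5000, 2.4000, -0.1000, 6.1000, -8.2000, 9.4000, -7.6000
Σ(z_t−z̄)(z_{t+1}−z̄) = (-19.2500) + (-13.2000) + (-0.2400) + (-0.6100) + (-50.0200) + (-77.0800) + (-71.4400) = -231.8400
Denominator Σ(z_t−z̄)² = 298.8400
r_1 = -231.8400 / 298.8400 = -0.776

-0.776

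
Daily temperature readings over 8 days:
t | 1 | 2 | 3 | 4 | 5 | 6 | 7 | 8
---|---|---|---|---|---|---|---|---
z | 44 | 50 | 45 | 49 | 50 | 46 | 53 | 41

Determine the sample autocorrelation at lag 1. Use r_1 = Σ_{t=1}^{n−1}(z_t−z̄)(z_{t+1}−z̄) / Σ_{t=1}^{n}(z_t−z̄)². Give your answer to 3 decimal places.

-0.566

Mean z̄ = (44 + 50 + 45 + 49 + 50 + 46 + 53 + 41)/8 = 47.2500
Numerator Σ_{t=1}^{7}(z_t−z̄)(z_{t+1}−z̄) = -60.8125
Denominator Σ(z_t−z̄)² = 107.5000
r_1 = -60.8125 / 107.5000 = -0.566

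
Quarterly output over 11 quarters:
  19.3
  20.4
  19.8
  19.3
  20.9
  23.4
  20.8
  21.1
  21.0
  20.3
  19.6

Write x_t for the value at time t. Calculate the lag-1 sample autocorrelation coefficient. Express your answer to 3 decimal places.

Mean x̄ = (19.3 + 20.4 + 19.8 + 19.3 + 20.9 + 23.4 + 20.8 + 21.1 + 21.0 + 20.3 + 19.6)/11 = 20.5364
Numerator Σ_{t=1}^{10}(x_t−x̄)(x_{t+1}−x̄) = 3.0478
Denominator Σ(x_t−x̄)² = 13.4855
r_1 = 3.0478 / 13.4855 = 0.226

0.226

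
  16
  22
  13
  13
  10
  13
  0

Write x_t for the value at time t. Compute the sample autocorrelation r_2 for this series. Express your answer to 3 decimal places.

0.138

Mean x̄ = (16 + 22 + 13 + 13 + 10 + 13 + 0)/7 = 12.4286
Deviations from mean: 3.5714, 9.5714, 0.5714, 0.5714, -2.4286, 0.5714, -12.4286
Σ(x_t−x̄)(x_{t+2}−x̄) = (2.0408) + (5.4694) + (-1.3878) + (0.3265) + (30.1837) = 36.6327
Denominator Σ(x_t−x̄)² = 265.7143
r_2 = 36.6327 / 265.7143 = 0.138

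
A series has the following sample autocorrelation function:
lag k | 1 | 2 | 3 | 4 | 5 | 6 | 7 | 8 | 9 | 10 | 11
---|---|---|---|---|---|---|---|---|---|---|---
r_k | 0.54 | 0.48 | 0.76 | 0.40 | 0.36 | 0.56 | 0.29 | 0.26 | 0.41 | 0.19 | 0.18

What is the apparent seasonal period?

The largest autocorrelation is r_3 = 0.76, with a weaker echo at lag 6 (0.56); the remaining lags stay at or below 0.54. The elevated value at lag 1 (0.54), dropping to 0.48 at lag 2, reflects decaying short-term dependence rather than seasonality.
The dominant spike at lag 3 indicates a seasonal period of 3.

3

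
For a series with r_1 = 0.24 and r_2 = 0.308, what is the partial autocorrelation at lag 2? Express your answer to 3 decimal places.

0.266

φ_{22} = (r_2 − r_1²) / (1 − r_1²)
r_1² = (0.24)² = 0.0576
Numerator = 0.308 − 0.0576 = 0.2504; denominator = 1 − 0.0576 = 0.9424
φ_{22} = 0.2504 / 0.9424 = 0.266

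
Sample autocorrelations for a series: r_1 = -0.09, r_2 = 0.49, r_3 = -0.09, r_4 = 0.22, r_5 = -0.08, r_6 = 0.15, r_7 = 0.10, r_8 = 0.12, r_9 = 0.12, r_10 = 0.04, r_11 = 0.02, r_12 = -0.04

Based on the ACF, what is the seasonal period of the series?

2

The largest autocorrelation is r_2 = 0.49, with weaker echoes at lags 4 (0.22) and 6 (0.15); the remaining lags stay at or below 0.12.
The dominant spike at lag 2 indicates a seasonal period of 2.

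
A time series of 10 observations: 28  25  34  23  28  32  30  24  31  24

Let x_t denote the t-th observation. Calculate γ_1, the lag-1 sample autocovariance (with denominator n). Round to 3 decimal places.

-7.171

Mean x̄ = (28 + 25 + 34 + 23 + 28 + 32 + 30 + 24 + 31 + 24)/10 = 27.9000
Σ_{t=1}^{9}(x_t−x̄)(x_{t+1}−x̄) = -71.7100
γ_1 = -71.7100 / 10 = -7.171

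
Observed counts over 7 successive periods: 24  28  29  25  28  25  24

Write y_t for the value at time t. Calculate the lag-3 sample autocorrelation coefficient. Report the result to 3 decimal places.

Mean ȳ = (24 + 28 + 29 + 25 + 28 + 25 + 24)/7 = 26.1429
Deviations from mean: -2.1429, 1.8571, 2.8571, -1.1429, 1.8571, -1.1429, -2.1429
Numerator Σ_{t=1}^{4}(y_t−ȳ)(y_{t+3}−ȳ) = 5.0816
Denominator Σ(y_t−ȳ)² = 26.8571
r_3 = 5.0816 / 26.8571 = 0.189

0.189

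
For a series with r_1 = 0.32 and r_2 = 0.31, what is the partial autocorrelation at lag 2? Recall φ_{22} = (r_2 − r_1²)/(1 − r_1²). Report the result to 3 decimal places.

φ_{22} = (r_2 − r_1²) / (1 − r_1²)
r_1² = (0.32)² = 0.1024
Numerator = 0.31 − 0.1024 = 0.2076; denominator = 1 − 0.1024 = 0.8976
φ_{22} = 0.2076 / 0.8976 = 0.231

0.231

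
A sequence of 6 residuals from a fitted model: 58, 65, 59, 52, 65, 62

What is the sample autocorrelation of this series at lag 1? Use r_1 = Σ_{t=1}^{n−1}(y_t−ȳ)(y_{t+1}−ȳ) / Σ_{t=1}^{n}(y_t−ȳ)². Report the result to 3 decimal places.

-0.303

Mean ȳ = (58 + 65 + 59 + 52 + 65 + 62)/6 = 60.1667
Deviations from mean: -2.1667, 4.8333, -1.1667, -8.1667, 4.8333, 1.8333
Σ(y_t−ȳ)(y_{t+1}−ȳ) = (-10.4722) + (-5.6389) + (9.5278) + (-39.4722) + (8.8611) = -37.1944
Denominator Σ(y_t−ȳ)² = 122.8333
r_1 = -37.1944 / 122.8333 = -0.303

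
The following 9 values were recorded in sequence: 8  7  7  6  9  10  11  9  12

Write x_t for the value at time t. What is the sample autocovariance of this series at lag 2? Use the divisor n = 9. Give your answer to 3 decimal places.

Mean x̄ = (8 + 7 + 7 + 6 + 9 + 10 + 11 + 9 + 12)/9 = 8.7778
Σ_{t=1}^{7}(x_t−x̄)(x_{t+2}−x̄) = 10.4568
γ_2 = 10.4568 / 9 = 1.162

1.162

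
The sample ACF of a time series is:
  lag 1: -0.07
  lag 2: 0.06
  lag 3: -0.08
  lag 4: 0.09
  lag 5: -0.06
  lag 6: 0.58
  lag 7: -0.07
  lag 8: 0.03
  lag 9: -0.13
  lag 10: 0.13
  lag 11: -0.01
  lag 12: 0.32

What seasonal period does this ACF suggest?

The largest autocorrelation is r_6 = 0.58, with a weaker echo at lag 12 (0.32); the remaining lags stay at or below 0.13.
The dominant spike at lag 6 indicates a seasonal period of 6.

6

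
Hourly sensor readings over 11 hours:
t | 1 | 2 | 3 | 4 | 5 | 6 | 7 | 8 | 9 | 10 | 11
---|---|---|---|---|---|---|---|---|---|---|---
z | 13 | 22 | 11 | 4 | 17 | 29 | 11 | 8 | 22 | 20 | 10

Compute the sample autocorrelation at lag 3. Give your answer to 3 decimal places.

0.224

Mean z̄ = (13 + 22 + 11 + 4 + 17 + 29 + 11 + 8 + 22 + 20 + 10)/11 = 15.1818
Numerator Σ_{t=1}^{8}(z_t−z̄)(z_{t+3}−z̄) = 123.9917
Denominator Σ(z_t−z̄)² = 553.6364
r_3 = 123.9917 / 553.6364 = 0.224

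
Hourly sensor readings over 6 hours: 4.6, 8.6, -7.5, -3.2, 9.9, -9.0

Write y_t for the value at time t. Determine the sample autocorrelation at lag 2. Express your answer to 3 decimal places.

Mean ȳ = (4.6 + 8.6 − 7.5 − 3.2 + 9.9 − 9.0)/6 = 0.5667
Deviations from mean: 4.0333, 8.0333, -8.0667, -3.7667, 9.3333, -9.5667
Σ(y_t−ȳ)(y_{t+2}−ȳ) = (-32.5356) + (-30.2589) + (-75.2889) + (36.0344) = -102.0489
Denominator Σ(y_t−ȳ)² = 338.6933
r_2 = -102.0489 / 338.6933 = -0.301

-0.301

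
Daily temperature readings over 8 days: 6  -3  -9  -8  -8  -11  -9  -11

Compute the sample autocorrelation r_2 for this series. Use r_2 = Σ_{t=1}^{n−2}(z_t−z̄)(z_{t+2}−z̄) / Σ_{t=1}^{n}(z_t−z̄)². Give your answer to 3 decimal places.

-0.015

Mean z̄ = (6 − 3 − 9 − 8 − 8 − 11 − 9 − 11)/8 = -6.6250
Σ(z_t−z̄)(z_{t+2}−z̄) = (-29.9844) + (-4.9844) + (3.2656) + (6.0156) + (3.2656) + (19.1406) = -3.2813
Denominator Σ(z_t−z̄)² = 225.8750
r_2 = -3.2813 / 225.8750 = -0.015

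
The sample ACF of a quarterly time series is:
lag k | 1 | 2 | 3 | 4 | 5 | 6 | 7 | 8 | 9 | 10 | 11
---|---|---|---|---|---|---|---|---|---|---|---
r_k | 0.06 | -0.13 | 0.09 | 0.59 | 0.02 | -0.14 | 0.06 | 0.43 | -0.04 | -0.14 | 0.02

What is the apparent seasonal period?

4

The largest autocorrelation is r_4 = 0.59, with a weaker echo at lag 8 (0.43); the remaining lags stay at or below 0.09.
The dominant spike at lag 4 indicates a seasonal period of 4.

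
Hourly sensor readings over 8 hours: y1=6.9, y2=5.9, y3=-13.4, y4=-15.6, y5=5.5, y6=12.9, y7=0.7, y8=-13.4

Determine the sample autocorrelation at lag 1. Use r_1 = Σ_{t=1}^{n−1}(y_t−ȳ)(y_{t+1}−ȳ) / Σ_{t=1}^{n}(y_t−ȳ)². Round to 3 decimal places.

Mean ȳ = (6.9 + 5.9 − 13.4 − 15.6 + 5.5 + 12.9 + 0.7 − 13.4)/8 = -1.3125
Deviations from mean: 8.2125, 7.2125, -12.0875, -14.2875, 6.8125, 14.2125, 2.0125, -12.0875
Numerator Σ_{t=1}^{7}(y_t−ȳ)(y_{t+1}−ȳ) = 148.5173
Denominator Σ(y_t−ȳ)² = 868.2688
r_1 = 148.5173 / 868.2688 = 0.171

0.171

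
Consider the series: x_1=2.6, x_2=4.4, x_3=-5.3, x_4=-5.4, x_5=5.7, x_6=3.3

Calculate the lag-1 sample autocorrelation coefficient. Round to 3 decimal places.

Mean x̄ = (2.6 + 4.4 − 5.3 − 5.4 + 5.7 + 3.3)/6 = 0.8833
Numerator Σ_{t=1}^{5}(x_t−x̄)(x_{t+1}−x̄) = 4.5197
Denominator Σ(x_t−x̄)² = 122.0683
r_1 = 4.5197 / 122.0683 = 0.037

0.037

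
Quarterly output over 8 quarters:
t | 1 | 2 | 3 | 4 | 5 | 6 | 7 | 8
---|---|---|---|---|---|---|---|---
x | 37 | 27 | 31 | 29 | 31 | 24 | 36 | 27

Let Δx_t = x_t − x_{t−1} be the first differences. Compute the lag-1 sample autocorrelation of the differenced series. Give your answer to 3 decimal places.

First differences Δx: -10, 4, -2, 2, -7, 12, -9
Mean of differences = -1.4286
Numerator Σ(Δx_t−Δx̄)(Δx_{t+1}−Δx̄) = -247.1837
Denominator Σ(Δx_t−Δx̄)² = 383.7143
r_1(Δx) = -247.1837 / 383.7143 = -0.644

-0.644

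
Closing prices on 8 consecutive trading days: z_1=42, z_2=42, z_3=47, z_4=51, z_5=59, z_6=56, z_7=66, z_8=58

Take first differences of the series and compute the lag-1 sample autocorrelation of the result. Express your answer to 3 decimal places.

-0.589

First differences Δz: 0, 5, 4, 8, -3, 10, -8
Mean of differences = 2.2857
Numerator Σ(Δz_t−Δz̄)(Δz_{t+1}−Δz̄) = -142.0816
Denominator Σ(Δz_t−Δz̄)² = 241.4286
r_1(Δz) = -142.0816 / 241.4286 = -0.589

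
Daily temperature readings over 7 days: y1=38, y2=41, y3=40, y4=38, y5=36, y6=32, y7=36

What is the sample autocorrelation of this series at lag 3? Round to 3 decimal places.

Mean ȳ = (38 + 41 + 40 + 38 + 36 + 32 + 36)/7 = 37.2857
Deviations from mean: 0.7143, 3.7143, 2.7143, 0.7143, -1.2857, -5.2857, -1.2857
Numerator Σ_{t=1}^{4}(y_t−ȳ)(y_{t+3}−ȳ) = -19.5306
Denominator Σ(y_t−ȳ)² = 53.4286
r_3 = -19.5306 / 53.4286 = -0.366

-0.366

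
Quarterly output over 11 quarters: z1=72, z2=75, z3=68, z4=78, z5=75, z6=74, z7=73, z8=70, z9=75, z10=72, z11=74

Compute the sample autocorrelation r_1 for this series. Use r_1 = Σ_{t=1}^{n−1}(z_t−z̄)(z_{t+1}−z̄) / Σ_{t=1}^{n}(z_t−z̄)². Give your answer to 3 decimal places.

-0.470

Mean z̄ = (72 + 75 + 68 + 78 + 75 + 74 + 73 + 70 + 75 + 72 + 74)/11 = 73.2727
Numerator Σ_{t=1}^{10}(z_t−z̄)(z_{t+1}−z̄) = -34.8926
Denominator Σ(z_t−z̄)² = 74.1818
r_1 = -34.8926 / 74.1818 = -0.470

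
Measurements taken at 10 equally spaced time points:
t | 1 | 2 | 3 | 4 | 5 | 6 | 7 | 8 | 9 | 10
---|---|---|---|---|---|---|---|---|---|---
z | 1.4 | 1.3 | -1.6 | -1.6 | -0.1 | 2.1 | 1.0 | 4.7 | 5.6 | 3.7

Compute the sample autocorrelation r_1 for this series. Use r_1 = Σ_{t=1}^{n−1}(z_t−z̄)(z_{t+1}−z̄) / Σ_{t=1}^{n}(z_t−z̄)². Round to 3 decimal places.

Mean z̄ = (1.4 + 1.3 − 1.6 − 1.6 − 0.1 + 2.1 + 1.0 + 4.7 + 5.6 + 3.7)/10 = 1.6500
Numerator Σ_{t=1}^{9}(z_t−z̄)(z_{t+1}−z̄) = 34.5575
Denominator Σ(z_t−z̄)² = 54.1050
r_1 = 34.5575 / 54.1050 = 0.639

0.639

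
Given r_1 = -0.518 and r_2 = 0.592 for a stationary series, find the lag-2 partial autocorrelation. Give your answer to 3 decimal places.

φ_{22} = (r_2 − r_1²) / (1 − r_1²)
r_1² = (-0.518)² = 0.268324
Numerator = 0.592 − 0.2683 = 0.3237; denominator = 1 − 0.2683 = 0.7317
φ_{22} = 0.3237 / 0.7317 = 0.442

0.442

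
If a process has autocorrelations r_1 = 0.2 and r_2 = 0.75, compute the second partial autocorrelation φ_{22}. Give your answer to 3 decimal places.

φ_{22} = (r_2 − r_1²) / (1 − r_1²)
r_1² = (0.2)² = 0.04
Numerator = 0.75 − 0.0400 = 0.7100; denominator = 1 − 0.0400 = 0.9600
φ_{22} = 0.7100 / 0.9600 = 0.740

0.740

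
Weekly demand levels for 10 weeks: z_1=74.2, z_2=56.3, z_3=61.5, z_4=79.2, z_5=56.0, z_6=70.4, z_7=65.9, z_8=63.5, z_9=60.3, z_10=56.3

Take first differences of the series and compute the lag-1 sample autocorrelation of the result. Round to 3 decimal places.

First differences Δz: -17.9, 5.2, 17.7, -23.2, 14.4, -4.5, -2.4, -3.2, -4.0
Mean of differences = -1.9889
Numerator Σ(Δz_t−Δz̄)(Δz_{t+1}−Δz̄) = -775.2801
Denominator Σ(Δz_t−Δz̄)² = 1422.9889
r_1(Δz) = -775.2801 / 1422.9889 = -0.545

-0.545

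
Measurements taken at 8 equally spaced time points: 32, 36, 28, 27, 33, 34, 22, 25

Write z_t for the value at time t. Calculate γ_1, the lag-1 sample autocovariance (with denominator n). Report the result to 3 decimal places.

2.107

Mean z̄ = (32 + 36 + 28 + 27 + 33 + 34 + 22 + 25)/8 = 29.6250
Deviations: 2.3750, 6.3750, -1.6250, -2.6250, 3.3750, 4.3750, -7.6250, -4.6250
Σ_{t=1}^{7}(z_t−z̄)(z_{t+1}−z̄) = 16.8594
γ_1 = 16.8594 / 8 = 2.107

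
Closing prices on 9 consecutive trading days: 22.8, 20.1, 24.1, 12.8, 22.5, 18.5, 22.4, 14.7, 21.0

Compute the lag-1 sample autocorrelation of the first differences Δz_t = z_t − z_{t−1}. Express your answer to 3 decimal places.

-0.800

First differences Δz: -2.7, 4.0, -11.3, 9.7, -4.0, 3.9, -7.7, 6.3
Mean of differences = -0.2250
Numerator Σ(Δz_t−Δz̄)(Δz_{t+1}−Δz̄) = -299.8156
Denominator Σ(Δz_t−Δz̄)² = 374.8550
r_1(Δz) = -299.8156 / 374.8550 = -0.800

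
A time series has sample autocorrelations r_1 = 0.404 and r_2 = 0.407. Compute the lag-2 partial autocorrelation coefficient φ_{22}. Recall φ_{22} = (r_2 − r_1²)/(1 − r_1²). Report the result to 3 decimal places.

0.291

φ_{22} = (r_2 − r_1²) / (1 − r_1²)
r_1² = (0.404)² = 0.163216
Numerator = 0.407 − 0.1632 = 0.2438; denominator = 1 − 0.1632 = 0.8368
φ_{22} = 0.2438 / 0.8368 = 0.291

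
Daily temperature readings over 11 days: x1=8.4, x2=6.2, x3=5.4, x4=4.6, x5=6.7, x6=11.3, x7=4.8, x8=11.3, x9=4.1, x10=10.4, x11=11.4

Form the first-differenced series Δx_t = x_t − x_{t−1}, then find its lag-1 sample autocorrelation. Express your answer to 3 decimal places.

First differences Δx: -2.2, -0.8, -0.8, 2.1, 4.6, -6.5, 6.5, -7.2, 6.3, 1.0
Mean of differences = 0.3000
Numerator Σ(Δx_t−Δx̄)(Δx_{t+1}−Δx̄) = -148.9800
Denominator Σ(Δx_t−Δx̄)² = 207.8200
r_1(Δx) = -148.9800 / 207.8200 = -0.717

-0.717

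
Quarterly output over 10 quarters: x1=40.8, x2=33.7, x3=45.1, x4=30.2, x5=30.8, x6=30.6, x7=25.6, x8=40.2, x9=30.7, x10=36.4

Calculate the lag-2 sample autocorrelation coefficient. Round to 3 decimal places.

Mean x̄ = (40.8 + 33.7 + 45.1 + 30.2 + 30.8 + 30.6 + 25.6 + 40.2 + 30.7 + 36.4)/10 = 34.4100
Numerator Σ_{t=1}^{8}(x_t−x̄)(x_{t+2}−x̄) = 102.6988
Denominator Σ(x_t−x̄)² = 329.7490
r_2 = 102.6988 / 329.7490 = 0.311

0.311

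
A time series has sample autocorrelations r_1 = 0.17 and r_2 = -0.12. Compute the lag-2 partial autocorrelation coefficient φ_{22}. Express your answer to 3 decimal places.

φ_{22} = (r_2 − r_1²) / (1 − r_1²)
r_1² = (0.17)² = 0.0289
Numerator = -0.12 − 0.0289 = -0.1489; denominator = 1 − 0.0289 = 0.9711
φ_{22} = -0.1489 / 0.9711 = -0.153

-0.153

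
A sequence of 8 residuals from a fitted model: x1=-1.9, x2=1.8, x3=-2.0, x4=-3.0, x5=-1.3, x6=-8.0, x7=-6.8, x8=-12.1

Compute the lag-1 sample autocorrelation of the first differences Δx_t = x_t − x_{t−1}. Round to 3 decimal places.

First differences Δx: 3.7, -3.8, -1.0, 1.7, -6.7, 1.2, -5.3
Mean of differences = -1.4571
Numerator Σ(Δx_t−Δx̄)(Δx_{t+1}−Δx̄) = -52.4047
Denominator Σ(Δx_t−Δx̄)² = 91.5771
r_1(Δx) = -52.4047 / 91.5771 = -0.572

-0.572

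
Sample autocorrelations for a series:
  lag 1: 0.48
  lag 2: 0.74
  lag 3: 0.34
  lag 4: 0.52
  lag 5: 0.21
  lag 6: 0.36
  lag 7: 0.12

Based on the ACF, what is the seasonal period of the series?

The largest autocorrelation is r_2 = 0.74, with a weaker echo at lag 4 (0.52); the remaining lags stay at or below 0.48.
The dominant spike at lag 2 indicates a seasonal period of 2.

2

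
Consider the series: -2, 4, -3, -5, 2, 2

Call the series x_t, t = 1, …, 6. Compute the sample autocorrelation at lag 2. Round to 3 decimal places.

-0.536

Mean x̄ = (-2 + 4 − 3 − 5 + 2 + 2)/6 = -0.3333
Σ(x_t−x̄)(x_{t+2}−x̄) = (4.4444) + (-20.2222) + (-6.2222) + (-10.8889) = -32.8889
Denominator Σ(x_t−x̄)² = 61.3333
r_2 = -32.8889 / 61.3333 = -0.536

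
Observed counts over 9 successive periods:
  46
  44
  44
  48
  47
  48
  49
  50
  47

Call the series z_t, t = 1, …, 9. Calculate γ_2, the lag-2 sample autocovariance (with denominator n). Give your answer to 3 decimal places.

Mean z̄ = (46 + 44 + 44 + 48 + 47 + 48 + 49 + 50 + 47)/9 = 47.0000
Σ_{t=1}^{7}(z_t−z̄)(z_{t+2}−z̄) = 4.0000
γ_2 = 4.0000 / 9 = 0.444

0.444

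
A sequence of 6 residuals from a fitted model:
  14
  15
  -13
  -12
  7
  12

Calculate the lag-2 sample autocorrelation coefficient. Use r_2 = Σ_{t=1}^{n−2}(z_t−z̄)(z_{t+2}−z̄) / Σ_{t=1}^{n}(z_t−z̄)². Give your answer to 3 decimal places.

Mean z̄ = (14 + 15 − 13 − 12 + 7 + 12)/6 = 3.8333
Deviations from mean: 10.1667, 11.1667, -16.8333, -15.8333, 3.1667, 8.1667
Σ(z_t−z̄)(z_{t+2}−z̄) = (-171.1389) + (-176.8056) + (-53.3056) + (-129.3056) = -530.5556
Denominator Σ(z_t−z̄)² = 838.8333
r_2 = -530.5556 / 838.8333 = -0.632

-0.632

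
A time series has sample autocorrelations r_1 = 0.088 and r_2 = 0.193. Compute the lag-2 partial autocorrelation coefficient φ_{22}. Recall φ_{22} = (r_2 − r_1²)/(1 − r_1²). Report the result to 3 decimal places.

0.187

φ_{22} = (r_2 − r_1²) / (1 − r_1²)
r_1² = (0.088)² = 0.007744
Numerator = 0.193 − 0.0077 = 0.1853; denominator = 1 − 0.0077 = 0.9923
φ_{22} = 0.1853 / 0.9923 = 0.187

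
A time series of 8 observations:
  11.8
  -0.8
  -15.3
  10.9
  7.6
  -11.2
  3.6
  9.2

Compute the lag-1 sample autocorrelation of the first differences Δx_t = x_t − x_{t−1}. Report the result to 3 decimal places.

-0.249

First differences Δx: -12.6, -14.5, 26.2, -3.3, -18.8, 14.8, 5.6
Mean of differences = -0.3714
Numerator Σ(Δx_t−Δx̄)(Δx_{t+1}−Δx̄) = -415.4837
Denominator Σ(Δx_t−Δx̄)² = 1669.2143
r_1(Δx) = -415.4837 / 1669.2143 = -0.249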